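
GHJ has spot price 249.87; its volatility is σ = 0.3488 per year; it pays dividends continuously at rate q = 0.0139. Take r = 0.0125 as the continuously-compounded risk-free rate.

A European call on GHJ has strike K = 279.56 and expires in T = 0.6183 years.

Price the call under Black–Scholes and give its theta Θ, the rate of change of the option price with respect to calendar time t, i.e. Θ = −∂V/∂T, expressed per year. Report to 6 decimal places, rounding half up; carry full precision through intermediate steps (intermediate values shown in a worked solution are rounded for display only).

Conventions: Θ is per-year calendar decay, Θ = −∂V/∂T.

σ√T = 0.3488·√0.6183 = 0.274269
d₁ = (ln(S/K) + (r−q+σ²/2)T) / (σ√T) = (ln(249.87/279.56) + (0.0125−0.0139+0.3488²/2)·0.6183) / 0.274269 = (-0.112276 + 0.036746) / 0.274269 = -0.275387
d₂ = d₁ − σ√T = -0.275387 − 0.274269 = -0.549656
e^{−rT} = 0.992301
e^{−qT} = 0.991442
N(d₁) = 0.391509,  N(d₂) = 0.291278
Call price V = S·e^{−qT}·N(d₁) − K·e^{−rT}·N(d₂) = 96.989270 − 80.802654 = 16.186616
φ(d₁) = (1/√(2π))·e^{−d₁²/2} = 0.384098
Θ = −S·e^{−qT}·φ(d₁)·σ/(2√T) + q·S·e^{−qT}·N(d₁) − r·K·e^{−rT}·N(d₂) = −21.104277 + 1.348151 − 1.010033 = -20.766159

price = 16.186616
Θ = -20.766159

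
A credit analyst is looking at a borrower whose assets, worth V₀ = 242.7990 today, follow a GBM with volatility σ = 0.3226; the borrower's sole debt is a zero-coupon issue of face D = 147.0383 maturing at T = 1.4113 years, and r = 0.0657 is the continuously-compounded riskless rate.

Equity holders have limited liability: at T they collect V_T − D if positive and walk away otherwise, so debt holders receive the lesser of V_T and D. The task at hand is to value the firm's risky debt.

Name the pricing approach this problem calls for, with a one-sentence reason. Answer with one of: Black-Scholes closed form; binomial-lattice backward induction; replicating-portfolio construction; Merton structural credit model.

Key observation: a levered firm with one bullet debt due at 1.4113 years is the canonical structural-credit setup: equity is a call on the firm's assets struck at the face value.

framework: Merton structural credit model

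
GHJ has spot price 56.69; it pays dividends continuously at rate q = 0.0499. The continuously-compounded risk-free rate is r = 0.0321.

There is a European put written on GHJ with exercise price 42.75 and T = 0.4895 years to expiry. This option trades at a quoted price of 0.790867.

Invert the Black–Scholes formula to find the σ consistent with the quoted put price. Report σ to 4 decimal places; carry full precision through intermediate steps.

sigma = 0.3515

At σ = 0.3515 the Black–Scholes value reproduces the quote:
σ√T = 0.3515·√0.4895 = 0.245924
d₁ = (ln(S/K) + (r−q+σ²/2)T) / (σ√T) = (ln(56.69/42.75) + (0.0321−0.0499+0.3515²/2)·0.4895) / 0.245924 = (0.282229 + 0.021526) / 0.245924 = 1.235156
d₂ = d₁ − σ√T = 1.235156 − 0.245924 = 0.989231
e^{−rT} = 0.984410
e^{−qT} = 0.975870
N(−d₁) = 0.108386,  N(−d₂) = 0.161275
V = K·e^{−rT}·N(−d₂) − S·e^{−qT}·N(−d₁) = 6.787021 − 5.996153 = 0.790867 (equal to the quote); since ∂V/∂σ > 0 for all σ, the implied volatility is unique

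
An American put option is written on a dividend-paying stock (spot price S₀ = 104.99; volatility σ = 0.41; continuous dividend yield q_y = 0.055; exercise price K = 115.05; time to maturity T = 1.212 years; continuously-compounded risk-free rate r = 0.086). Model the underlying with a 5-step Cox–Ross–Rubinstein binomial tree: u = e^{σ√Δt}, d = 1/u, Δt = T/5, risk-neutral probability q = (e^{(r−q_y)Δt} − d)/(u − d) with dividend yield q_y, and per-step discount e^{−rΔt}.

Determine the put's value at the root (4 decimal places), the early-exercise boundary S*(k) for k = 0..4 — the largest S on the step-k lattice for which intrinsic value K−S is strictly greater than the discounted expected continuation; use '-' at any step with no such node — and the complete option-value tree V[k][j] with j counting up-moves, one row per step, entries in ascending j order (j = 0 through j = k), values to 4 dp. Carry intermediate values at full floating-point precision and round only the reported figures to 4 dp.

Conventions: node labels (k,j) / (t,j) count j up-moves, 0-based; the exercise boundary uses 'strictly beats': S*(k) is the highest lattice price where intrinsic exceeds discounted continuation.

price = 22.3511
boundary = - - 70.1156 57.2991 70.1156
tree:
22.3511
32.3258 12.0299
44.9344 19.4622 4.1312
57.7509 30.3863 7.9329 0.0000
68.2246 44.9344 15.2331 0.0000 0.0000
76.7839 57.7509 29.2512 0.0000 0.0000 0.0000

params: Δt=0.24240 u=1.22368 d=0.81721 q=0.46826 e^(-rΔt)=0.97937
t_5 payoffs: 76.7839 57.7509 29.2512 0.0000 0.0000 0.0000
t_4: node(4,0) S=46.8254 payoff=68.2246 vs cont=66.4712 → 68.2246 [stop]  node(4,1) S=70.1156 payoff=44.9344 vs cont=43.4894 → 44.9344 [stop]  node(4,2) S=104.9900 payoff=10.0600 vs cont=15.2331 → 15.2331 [wait]  node(4,3) S=157.2104 payoff=0.0000 vs cont=0.0000 → 0.0000 [wait]  node(4,4) S=235.4044 payoff=0.0000 vs cont=0.0000 → 0.0000 [wait]  ⇒ S*(4)=70.1156
t_3: node(3,0) S=57.2991 payoff=57.7509 vs cont=56.1362 → 57.7509 [stop]  node(3,1) S=85.7988 payoff=29.2512 vs cont=30.3863 → 30.3863 [wait]  node(3,2) S=128.4738 payoff=0.0000 vs cont=7.9329 → 7.9329 [wait]  node(3,3) S=192.3747 payoff=0.0000 vs cont=0.0000 → 0.0000 [wait]  ⇒ S*(3)=57.2991
t_2: node(2,0) S=70.1156 payoff=44.9344 vs cont=44.0100 → 44.9344 [stop]  node(2,1) S=104.9900 payoff=10.0600 vs cont=19.4622 → 19.4622 [wait]  node(2,2) S=157.2104 payoff=0.0000 vs cont=4.1312 → 4.1312 [wait]  ⇒ S*(2)=70.1156
t_1: node(1,0) S=85.7988 payoff=29.2512 vs cont=32.3258 → 32.3258 [wait]  node(1,1) S=128.4738 payoff=0.0000 vs cont=12.0299 → 12.0299 [wait]  ⇒ S*(1)=-
t_0: node(0,0) S=104.9900 payoff=10.0600 vs cont=22.3511 → 22.3511 [wait]  ⇒ S*(0)=-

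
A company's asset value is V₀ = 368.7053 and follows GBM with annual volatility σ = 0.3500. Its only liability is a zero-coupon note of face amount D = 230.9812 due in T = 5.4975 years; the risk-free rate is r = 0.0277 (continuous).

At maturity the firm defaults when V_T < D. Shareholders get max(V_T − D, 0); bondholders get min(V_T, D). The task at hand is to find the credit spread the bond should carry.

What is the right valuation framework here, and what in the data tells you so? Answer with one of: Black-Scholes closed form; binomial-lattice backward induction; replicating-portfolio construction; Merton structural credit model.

framework: Merton structural credit model

Key observation: the question is about default risk generated by asset-value dynamics against a debt face of 230.9812 — the structural framework prices exactly that.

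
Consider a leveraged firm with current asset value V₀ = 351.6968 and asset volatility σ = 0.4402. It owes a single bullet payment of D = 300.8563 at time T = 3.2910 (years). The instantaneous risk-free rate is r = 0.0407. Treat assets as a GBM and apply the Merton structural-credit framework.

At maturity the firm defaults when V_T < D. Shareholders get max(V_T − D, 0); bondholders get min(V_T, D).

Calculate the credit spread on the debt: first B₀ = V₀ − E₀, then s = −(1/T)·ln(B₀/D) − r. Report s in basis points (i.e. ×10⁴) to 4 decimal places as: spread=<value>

spread=741.3659

Work the structural quantities from V₀ = 351.6968 against face 300.8563:
d₁ = [ln(V₀/D) + (r + σ²/2)T] / (σ√T)
   = [ln(351.6968/300.8563) + (0.0407 + 0.5·0.4402²)·3.2910] / (0.4402·√3.2910)
   = [0.156137 + 0.452802] / 0.798572 = 0.762535
d₂ = d₁ − σ√T = 0.762535 − 0.798572 = -0.036037
N(d₁) = 0.777130,  N(d₂) = 0.485626,  e^(−rT) = 0.874639
E₀ = V₀·N(d₁) − D·e^(−rT)·N(d₂)
   = 351.6968·0.777130 − 300.8563·0.874639·0.485626 = 145.525881
B₀ = V₀ − E₀ = 351.6968 − 145.525881 = 206.170919
spread = −(1/T)·ln(B₀/D) − r = −(1/3.2910)·ln(206.170919/300.8563) − 0.0407 = 0.07413659
in basis points: 0.07413659 × 10⁴ = 741.3659 bp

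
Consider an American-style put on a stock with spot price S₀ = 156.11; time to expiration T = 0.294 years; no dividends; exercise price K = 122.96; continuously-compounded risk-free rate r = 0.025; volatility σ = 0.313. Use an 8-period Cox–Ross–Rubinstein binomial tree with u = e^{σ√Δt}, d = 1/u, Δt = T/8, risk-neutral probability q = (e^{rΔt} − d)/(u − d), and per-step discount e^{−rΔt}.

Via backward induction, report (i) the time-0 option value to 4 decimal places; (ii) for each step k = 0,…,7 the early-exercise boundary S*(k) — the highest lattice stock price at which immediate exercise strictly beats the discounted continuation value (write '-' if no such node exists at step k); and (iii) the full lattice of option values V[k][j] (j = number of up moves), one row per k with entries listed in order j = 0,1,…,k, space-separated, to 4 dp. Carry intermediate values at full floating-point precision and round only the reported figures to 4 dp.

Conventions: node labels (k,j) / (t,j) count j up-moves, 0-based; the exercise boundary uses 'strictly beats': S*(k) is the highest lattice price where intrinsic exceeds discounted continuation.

params: Δt=0.03675 u=1.06184 d=0.94176 q=0.49266 e^(-rΔt)=0.99908
t_8 payoffs: 26.3640 14.0477 0.1610 0.0000 0.0000 0.0000 0.0000 0.0000 0.0000
t_7: node(7,0) S=102.5694 payoff=20.3906 vs cont=20.2777 → 20.3906 [stop]  node(7,1) S=115.6474 payoff=7.3126 vs cont=7.1997 → 7.3126 [stop]  node(7,2) S=130.3929 payoff=0.0000 vs cont=0.0816 → 0.0816 [wait]  node(7,3) S=147.0184 payoff=0.0000 vs cont=0.0000 → 0.0000 [wait]  node(7,4) S=165.7638 payoff=0.0000 vs cont=0.0000 → 0.0000 [wait]  node(7,5) S=186.8993 payoff=0.0000 vs cont=0.0000 → 0.0000 [wait]  node(7,6) S=210.7296 payoff=0.0000 vs cont=0.0000 → 0.0000 [wait]  node(7,7) S=237.5984 payoff=0.0000 vs cont=0.0000 → 0.0000 [wait]  ⇒ S*(7)=115.6474
t_6: node(6,0) S=108.9123 payoff=14.0477 vs cont=13.9348 → 14.0477 [stop]  node(6,1) S=122.7990 payoff=0.1610 vs cont=3.7467 → 3.7467 [wait]  node(6,2) S=138.4563 payoff=0.0000 vs cont=0.0414 → 0.0414 [wait]  node(6,3) S=156.1100 payoff=0.0000 vs cont=0.0000 → 0.0000 [wait]  node(6,4) S=176.0146 payoff=0.0000 vs cont=0.0000 → 0.0000 [wait]  node(6,5) S=198.4571 payoff=0.0000 vs cont=0.0000 → 0.0000 [wait]  node(6,6) S=223.7611 payoff=0.0000 vs cont=0.0000 → 0.0000 [wait]  ⇒ S*(6)=108.9123
t_5: node(5,0) S=115.6474 payoff=7.3126 vs cont=8.9646 → 8.9646 [wait]  node(5,1) S=130.3929 payoff=0.0000 vs cont=1.9195 → 1.9195 [wait]  node(5,2) S=147.0184 payoff=0.0000 vs cont=0.0210 → 0.0210 [wait]  node(5,3) S=165.7638 payoff=0.0000 vs cont=0.0000 → 0.0000 [wait]  node(5,4) S=186.8993 payoff=0.0000 vs cont=0.0000 → 0.0000 [wait]  node(5,5) S=210.7296 payoff=0.0000 vs cont=0.0000 → 0.0000 [wait]  ⇒ S*(5)=-
t_4: node(4,0) S=122.7990 payoff=0.1610 vs cont=5.4887 → 5.4887 [wait]  node(4,1) S=138.4563 payoff=0.0000 vs cont=0.9833 → 0.9833 [wait]  node(4,2) S=156.1100 payoff=0.0000 vs cont=0.0106 → 0.0106 [wait]  node(4,3) S=176.0146 payoff=0.0000 vs cont=0.0000 → 0.0000 [wait]  node(4,4) S=198.4571 payoff=0.0000 vs cont=0.0000 → 0.0000 [wait]  ⇒ S*(4)=-
t_3: node(3,0) S=130.3929 payoff=0.0000 vs cont=3.2661 → 3.2661 [wait]  node(3,1) S=147.0184 payoff=0.0000 vs cont=0.5036 → 0.5036 [wait]  node(3,2) S=165.7638 payoff=0.0000 vs cont=0.0054 → 0.0054 [wait]  node(3,3) S=186.8993 payoff=0.0000 vs cont=0.0000 → 0.0000 [wait]  ⇒ S*(3)=-
t_2: node(2,0) S=138.4563 payoff=0.0000 vs cont=1.9034 → 1.9034 [wait]  node(2,1) S=156.1100 payoff=0.0000 vs cont=0.2579 → 0.2579 [wait]  node(2,2) S=176.0146 payoff=0.0000 vs cont=0.0027 → 0.0027 [wait]  ⇒ S*(2)=-
t_1: node(1,0) S=147.0184 payoff=0.0000 vs cont=1.0917 → 1.0917 [wait]  node(1,1) S=165.7638 payoff=0.0000 vs cont=0.1321 → 0.1321 [wait]  ⇒ S*(1)=-
t_0: node(0,0) S=156.1100 payoff=0.0000 vs cont=0.6184 → 0.6184 [wait]  ⇒ S*(0)=-

price = 0.6184
boundary = - - - - - - 108.9123 115.6474
tree:
0.6184
1.0917 0.1321
1.9034 0.2579 0.0027
3.2661 0.5036 0.0054 0.0000
5.4887 0.9833 0.0106 0.0000 0.0000
8.9646 1.9195 0.0210 0.0000 0.0000 0.0000
14.0477 3.7467 0.0414 0.0000 0.0000 0.0000 0.0000
20.3906 7.3126 0.0816 0.0000 0.0000 0.0000 0.0000 0.0000
26.3640 14.0477 0.1610 0.0000 0.0000 0.0000 0.0000 0.0000 0.0000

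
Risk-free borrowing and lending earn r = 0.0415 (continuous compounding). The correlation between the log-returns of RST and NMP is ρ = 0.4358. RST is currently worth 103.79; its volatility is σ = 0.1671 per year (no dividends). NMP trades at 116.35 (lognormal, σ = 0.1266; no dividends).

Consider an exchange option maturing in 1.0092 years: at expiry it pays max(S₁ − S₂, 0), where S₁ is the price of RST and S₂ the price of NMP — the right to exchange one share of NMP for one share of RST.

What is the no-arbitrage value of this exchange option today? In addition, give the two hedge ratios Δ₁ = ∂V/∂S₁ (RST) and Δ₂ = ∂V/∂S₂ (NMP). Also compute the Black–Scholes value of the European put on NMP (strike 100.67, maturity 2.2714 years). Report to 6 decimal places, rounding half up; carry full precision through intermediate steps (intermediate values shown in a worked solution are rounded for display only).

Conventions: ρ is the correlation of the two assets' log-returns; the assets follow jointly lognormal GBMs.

σ_eff = √(σ₁² + σ₂² − 2ρσ₁σ₂) = √(0.1671² + 0.1266² − 2·0.4358·0.1671·0.1266) = 0.159723
d₁ = (ln(S₁/S₂) + (q₂ − q₁ + σ_eff²/2)T) / (σ_eff√T) = (ln(103.79/116.35) + (0.0 − 0.0 + 0.012756)·1.0092) / 0.160456 = -0.631701
d₂ = d₁ − σ_eff√T = -0.631701 − 0.160456 = -0.792157
N(d₁) = 0.263791,  N(d₂) = 0.214134
V = S₁·e^{−q₁T}·N(d₁) − S₂·e^{−q₂T}·N(d₂) = 27.378871 − 24.914549 = 2.464322
Δ₁ = e^{−q₁T}·N(d₁) = 0.263791;  Δ₂ = −e^{−q₂T}·N(d₂) = -0.214134
[vanilla: NMP put K=100.67]
σ√T = 0.1266·√2.2714 = 0.190801
d₁ = (ln(S/K) + (r+σ²/2)T) / (σ√T) = (ln(116.35/100.67) + (0.0415+0.1266²/2)·2.2714) / 0.190801 = (0.144755 + 0.112466) / 0.190801 = 1.348110
d₂ = d₁ − σ√T = 1.348110 − 0.190801 = 1.157309
e^{−rT} = 0.910043
N(−d₁) = 0.088812,  N(−d₂) = 0.123573
price = K·e^{−rT}·N(−d₂) − S·N(−d₁) = 11.321030 − 10.333219 = 0.987811

exchange price = 2.464322
Δ1 = 0.263791
Δ2 = -0.214134
price(NMP put K=100.67) = 0.987811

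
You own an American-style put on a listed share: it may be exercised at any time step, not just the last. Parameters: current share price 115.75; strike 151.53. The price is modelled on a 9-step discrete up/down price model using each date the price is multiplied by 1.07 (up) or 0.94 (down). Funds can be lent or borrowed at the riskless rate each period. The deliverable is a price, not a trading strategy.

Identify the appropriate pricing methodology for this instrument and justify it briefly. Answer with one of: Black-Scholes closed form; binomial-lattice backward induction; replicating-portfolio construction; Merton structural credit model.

Key observation: early exercise of the strike-151.53 put must be checked at each of the 9 dates (spot 115.75), which forces a node-by-node comparison of intrinsic and continuation value backward from expiry.

framework: binomial-lattice backward induction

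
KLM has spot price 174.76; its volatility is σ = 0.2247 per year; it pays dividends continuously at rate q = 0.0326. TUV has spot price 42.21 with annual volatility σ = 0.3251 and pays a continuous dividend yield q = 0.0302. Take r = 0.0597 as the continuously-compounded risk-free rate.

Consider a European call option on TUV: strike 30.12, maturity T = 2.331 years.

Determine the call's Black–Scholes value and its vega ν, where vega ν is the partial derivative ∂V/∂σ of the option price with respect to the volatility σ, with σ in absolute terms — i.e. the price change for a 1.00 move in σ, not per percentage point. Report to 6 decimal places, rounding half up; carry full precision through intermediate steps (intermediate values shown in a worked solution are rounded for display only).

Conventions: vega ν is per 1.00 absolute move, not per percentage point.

price = 14.954433
ν = 13.566973

σ√T = 0.3251·√2.331 = 0.496350
d₁ = (ln(S/K) + (r−q+σ²/2)T) / (σ√T) = (ln(42.21/30.12) + (0.0597−0.0302+0.3251²/2)·2.331) / 0.496350 = (0.337468 + 0.191946) / 0.496350 = 1.066614
d₂ = d₁ − σ√T = 1.066614 − 0.496350 = 0.570264
e^{−rT} = 0.870088
e^{−qT} = 0.932024
N(d₁) = 0.856927,  N(d₂) = 0.715751
Call price V = S·e^{−qT}·N(d₁) − K·e^{−rT}·N(d₂) = 33.712150 − 18.757718 = 14.954433
φ(d₁) = (1/√(2π))·e^{−d₁²/2} = 0.225876
ν = S·e^{−qT}·φ(d₁)·√T = 13.566973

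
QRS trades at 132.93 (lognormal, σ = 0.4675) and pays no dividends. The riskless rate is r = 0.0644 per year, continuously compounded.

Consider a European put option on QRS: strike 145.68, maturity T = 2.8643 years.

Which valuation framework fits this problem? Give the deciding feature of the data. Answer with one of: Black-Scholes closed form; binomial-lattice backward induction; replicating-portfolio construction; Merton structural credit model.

framework: Black-Scholes closed form

Key observation: everything needed for the exact continuous-time valuation of the European put on QRS (strike 145.68) is given, and no feature rules the closed form out.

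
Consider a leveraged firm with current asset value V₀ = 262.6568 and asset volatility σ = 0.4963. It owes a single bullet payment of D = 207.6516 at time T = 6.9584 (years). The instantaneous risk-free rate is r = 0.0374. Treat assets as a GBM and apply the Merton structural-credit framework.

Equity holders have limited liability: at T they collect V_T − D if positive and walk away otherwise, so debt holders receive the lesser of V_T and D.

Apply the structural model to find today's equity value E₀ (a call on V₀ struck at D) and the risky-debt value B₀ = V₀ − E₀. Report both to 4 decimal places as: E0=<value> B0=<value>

Apply the equity-as-call identities (strike 207.6516, horizon 6.9584 years):
d₁ = [ln(V₀/D) + (r + σ²/2)T] / (σ√T)
   = [ln(262.6568/207.6516) + (0.0374 + 0.5·0.4963²)·6.9584] / (0.4963·√6.9584)
   = [0.234987 + 1.117219] / 1.309179 = 1.032865
d₂ = d₁ − σ√T = 1.032865 − 1.309179 = -0.276314
N(d₁) = 0.849167,  N(d₂) = 0.391154,  e^(−rT) = 0.770863
E₀ = V₀·N(d₁) − D·e^(−rT)·N(d₂)
   = 262.6568·0.849167 − 207.6516·0.770863·0.391154 = 160.427007
B₀ = V₀ − E₀ = 262.6568 − 160.427007 = 102.229793

E0=160.4270 B0=102.2298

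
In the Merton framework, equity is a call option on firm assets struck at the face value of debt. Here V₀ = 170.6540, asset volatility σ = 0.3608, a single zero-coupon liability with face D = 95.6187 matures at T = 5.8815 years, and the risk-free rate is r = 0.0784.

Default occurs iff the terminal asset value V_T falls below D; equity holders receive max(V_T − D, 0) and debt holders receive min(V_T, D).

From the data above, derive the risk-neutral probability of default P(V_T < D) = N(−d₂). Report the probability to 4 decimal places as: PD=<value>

Equity is a call on the firm's assets struck at D = 95.6187:
d₁ = [ln(V₀/D) + (r + σ²/2)T] / (σ√T)
   = [ln(170.6540/95.6187) + (0.0784 + 0.5·0.3608²)·5.8815] / (0.3608·√5.8815)
   = [0.579270 + 0.843927] / 0.875005 = 1.626501
d₂ = d₁ − σ√T = 1.626501 − 0.875005 = 0.751495
risk-neutral PD = N(−d₂) = N(-0.751495) = 0.226177

PD=0.2262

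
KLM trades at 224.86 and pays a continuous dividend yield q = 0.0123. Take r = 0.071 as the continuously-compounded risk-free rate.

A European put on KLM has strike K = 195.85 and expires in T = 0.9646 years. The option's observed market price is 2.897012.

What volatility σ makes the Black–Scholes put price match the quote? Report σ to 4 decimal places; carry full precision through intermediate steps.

sigma = 0.1905

At σ = 0.1905 the Black–Scholes value reproduces the quote:
σ√T = 0.1905·√0.9646 = 0.187098
d₁ = (ln(S/K) + (r−q+σ²/2)T) / (σ√T) = (ln(224.86/195.85) + (0.071−0.0123+0.1905²/2)·0.9646) / 0.187098 = (0.138129 + 0.074125) / 0.187098 = 1.134454
d₂ = d₁ − σ√T = 1.134454 − 0.187098 = 0.947356
e^{−rT} = 0.933806
e^{−qT} = 0.988206
N(−d₁) = 0.128302,  N(−d₂) = 0.171729
V = K·e^{−rT}·N(−d₂) − S·e^{−qT}·N(−d₁) = 31.406767 − 28.509755 = 2.897012 (the observed quote) — the price is monotone increasing in volatility, hence this σ is the only solution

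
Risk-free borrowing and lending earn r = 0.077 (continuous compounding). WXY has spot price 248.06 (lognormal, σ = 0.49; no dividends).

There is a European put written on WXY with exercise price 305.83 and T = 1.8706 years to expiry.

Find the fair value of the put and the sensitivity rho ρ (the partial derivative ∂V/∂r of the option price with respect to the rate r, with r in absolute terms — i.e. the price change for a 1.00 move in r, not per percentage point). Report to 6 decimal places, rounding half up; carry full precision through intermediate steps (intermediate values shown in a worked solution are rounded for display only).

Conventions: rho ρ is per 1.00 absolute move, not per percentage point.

price = 75.978065
ρ = -330.558812

σ√T = 0.49·√1.8706 = 0.670172
d₁ = (ln(S/K) + (r+σ²/2)T) / (σ√T) = (ln(248.06/305.83) + (0.077+0.49²/2)·1.8706) / 0.670172 = (-0.209359 + 0.368602) / 0.670172 = 0.237615
d₂ = d₁ − σ√T = 0.237615 − 0.670172 = -0.432557
e^{−rT} = 0.865856
N(−d₁) = 0.406090,  N(−d₂) = 0.667332
Put price V = K·e^{−rT}·N(−d₂) − S·N(−d₁) = 176.712719 − 100.734654 = 75.978065
ρ = −K·T·e^{−rT}·N(−d₂) = -330.558812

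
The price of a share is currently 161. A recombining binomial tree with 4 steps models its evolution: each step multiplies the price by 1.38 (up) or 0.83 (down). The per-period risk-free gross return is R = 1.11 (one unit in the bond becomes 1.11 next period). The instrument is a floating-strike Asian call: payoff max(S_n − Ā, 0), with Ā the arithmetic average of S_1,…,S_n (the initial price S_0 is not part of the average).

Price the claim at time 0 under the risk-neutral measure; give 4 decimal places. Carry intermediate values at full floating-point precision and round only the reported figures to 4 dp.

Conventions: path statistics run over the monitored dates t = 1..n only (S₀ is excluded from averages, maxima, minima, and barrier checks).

price = 28.0649

Risk-neutral up-probability p* = (R−d)/(u−d) = (1.11−0.83)/(1.38−0.83) = 0.5091; the claim prices as the p*-weighted sum of path payoffs discounted by R^4.
Enumerate all 2^4 = 16 price paths (U = up ×1.38, D = down ×0.83); each path with k up-moves has probability p*^k·(1−p*)^(4−k).
DDDD: Ā=103.2521, payoff=0.0000, prob=0.058077
UDDD: Ā=171.6722, payoff=0.0000, prob=0.060228
DUDD: Ā=149.5347, payoff=0.0000, prob=0.060228
UUDD: Ā=248.6240, payoff=0.0000, prob=0.062459
DDUD: Ā=131.1606, payoff=0.0000, prob=0.060228
UDUD: Ā=218.0742, payoff=0.0000, prob=0.062459
DUUD: Ā=195.9367, payoff=15.2858, prob=0.062459
UUUD: Ā=325.7743, payoff=25.4149, prob=0.064772
DDDU: Ā=115.9101, payoff=11.1296, prob=0.060228
UDDU: Ā=192.7179, payoff=18.5046, prob=0.062459
DUDU: Ā=170.5804, payoff=40.6421, prob=0.062459
UUDU: Ā=283.6157, payoff=67.5736, prob=0.064772
DDUU: Ā=152.2063, payoff=59.0162, prob=0.062459
UDUU: Ā=253.0659, payoff=98.1234, prob=0.064772
DUUU: Ā=230.9284, payoff=120.2609, prob=0.064772
UUUU: Ā=383.9533, payoff=199.9518, prob=0.067171
Price = Σ prob·payoff / R^4 = 42.604517 / 1.518070 = 28.0649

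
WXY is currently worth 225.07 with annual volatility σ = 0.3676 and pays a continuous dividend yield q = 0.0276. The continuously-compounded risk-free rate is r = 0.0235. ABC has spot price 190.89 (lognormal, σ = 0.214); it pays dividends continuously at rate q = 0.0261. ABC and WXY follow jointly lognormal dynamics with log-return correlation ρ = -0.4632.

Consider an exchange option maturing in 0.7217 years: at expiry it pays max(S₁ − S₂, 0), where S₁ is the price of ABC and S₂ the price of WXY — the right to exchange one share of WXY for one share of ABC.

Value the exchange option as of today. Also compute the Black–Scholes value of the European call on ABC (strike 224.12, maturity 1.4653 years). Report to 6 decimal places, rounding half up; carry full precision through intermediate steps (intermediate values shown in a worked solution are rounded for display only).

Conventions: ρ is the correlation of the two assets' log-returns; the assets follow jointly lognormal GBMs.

exchange price = 20.363142
price(ABC call K=224.12) = 8.202335

σ_eff = √(σ₁² + σ₂² − 2ρσ₁σ₂) = √(0.214² + 0.3676² − 2·-0.4632·0.214·0.3676) = 0.503788
d₁ = (ln(S₁/S₂) + (q₂ − q₁ + σ_eff²/2)T) / (σ_eff√T) = (ln(190.89/225.07) + (0.0276 − 0.0261 + 0.126901)·0.7217) / 0.427983 = -0.168341
d₂ = d₁ − σ_eff√T = -0.168341 − 0.427983 = -0.596324
N(d₁) = 0.433158,  N(d₂) = 0.275480
V = S₁·e^{−q₁T}·N(d₁) − S₂·e^{−q₂T}·N(d₂) = 81.142524 − 60.779382 = 20.363142
[vanilla: ABC call K=224.12]
σ√T = 0.214·√1.4653 = 0.259046
d₁ = (ln(S/K) + (r−q+σ²/2)T) / (σ√T) = (ln(190.89/224.12) + (0.0235−0.0261+0.214²/2)·1.4653) / 0.259046 = (-0.160484 + 0.029743) / 0.259046 = -0.504704
d₂ = d₁ − σ√T = -0.504704 − 0.259046 = -0.763750
e^{−rT} = 0.966152
e^{−qT} = 0.962478
N(d₁) = 0.306883,  N(d₂) = 0.222508
price = S·e^{−qT}·N(d₁) − K·e^{−rT}·N(d₂) = 56.382873 − 48.180538 = 8.202335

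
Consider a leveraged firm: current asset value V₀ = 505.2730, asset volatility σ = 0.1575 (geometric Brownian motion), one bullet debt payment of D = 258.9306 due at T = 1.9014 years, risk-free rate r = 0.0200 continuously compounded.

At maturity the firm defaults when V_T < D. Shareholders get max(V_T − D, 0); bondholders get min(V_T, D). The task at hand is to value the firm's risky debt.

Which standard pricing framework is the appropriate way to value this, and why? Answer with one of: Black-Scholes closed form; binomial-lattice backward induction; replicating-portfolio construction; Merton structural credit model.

framework: Merton structural credit model

Key observation: the data describe a firm's assets (V₀ = 505.2730, GBM) and a single zero-coupon debt of face 258.9306, so credit quantities follow from equity-as-call in the structural model.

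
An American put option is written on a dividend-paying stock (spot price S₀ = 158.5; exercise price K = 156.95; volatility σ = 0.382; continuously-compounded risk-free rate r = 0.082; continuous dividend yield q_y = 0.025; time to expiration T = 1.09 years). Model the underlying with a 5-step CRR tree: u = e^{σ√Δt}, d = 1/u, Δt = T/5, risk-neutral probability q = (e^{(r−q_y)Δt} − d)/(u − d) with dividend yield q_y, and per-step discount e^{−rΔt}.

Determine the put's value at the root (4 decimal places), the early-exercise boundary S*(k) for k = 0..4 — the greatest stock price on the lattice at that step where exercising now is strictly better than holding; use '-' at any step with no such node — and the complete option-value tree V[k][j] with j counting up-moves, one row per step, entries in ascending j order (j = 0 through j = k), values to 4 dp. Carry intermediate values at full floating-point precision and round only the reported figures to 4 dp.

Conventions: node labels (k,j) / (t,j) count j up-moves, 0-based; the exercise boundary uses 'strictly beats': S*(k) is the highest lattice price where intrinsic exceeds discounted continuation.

Δt=0.21800, u=1.19525, d=0.83664, q=0.49040, disc=e^(-rΔt)=0.98228
k=5 terminal: V=max(K-S,0) → 91.9773 64.1282 24.3421 0.0000 0.0000 0.0000
k=4: j=0 S=77.6587 intr=79.2913 cont=76.9326 V=79.2913[EX]; j=1 S=110.9455 intr=46.0045 cont=43.8268 V=46.0045[EX]; j=2 S=158.5000 intr=0.0000 cont=12.1851 V=12.1851[hold]; j=3 S=226.4377 intr=0.0000 cont=0.0000 V=0.0000[hold]; j=4 S=323.4954 intr=0.0000 cont=0.0000 V=0.0000[hold]  S*(4)=110.9455
k=3: j=0 S=92.8218 intr=64.1282 cont=61.8520 V=64.1282[EX]; j=1 S=132.6079 intr=24.3421 cont=28.8984 V=28.8984[hold]; j=2 S=189.4475 intr=0.0000 cont=6.0995 V=6.0995[hold]; j=3 S=270.6502 intr=0.0000 cont=0.0000 V=0.0000[hold]  S*(3)=92.8218
k=2: j=0 S=110.9455 intr=46.0045 cont=46.0216 V=46.0216[hold]; j=1 S=158.5000 intr=0.0000 cont=17.4040 V=17.4040[hold]; j=2 S=226.4377 intr=0.0000 cont=3.0533 V=3.0533[hold]  S*(2)=-
k=1: j=0 S=132.6079 intr=24.3421 cont=31.4209 V=31.4209[hold]; j=1 S=189.4475 intr=0.0000 cont=10.1828 V=10.1828[hold]  S*(1)=-
k=0: j=0 S=158.5000 intr=0.0000 cont=20.6337 V=20.6337[hold]  S*(0)=-

price = 20.6337
boundary = - - - 92.8218 110.9455
tree:
20.6337
31.4209 10.1828
46.0216 17.4040 3.0533
64.1282 28.8984 6.0995 0.0000
79.2913 46.0045 12.1851 0.0000 0.0000
91.9773 64.1282 24.3421 0.0000 0.0000 0.0000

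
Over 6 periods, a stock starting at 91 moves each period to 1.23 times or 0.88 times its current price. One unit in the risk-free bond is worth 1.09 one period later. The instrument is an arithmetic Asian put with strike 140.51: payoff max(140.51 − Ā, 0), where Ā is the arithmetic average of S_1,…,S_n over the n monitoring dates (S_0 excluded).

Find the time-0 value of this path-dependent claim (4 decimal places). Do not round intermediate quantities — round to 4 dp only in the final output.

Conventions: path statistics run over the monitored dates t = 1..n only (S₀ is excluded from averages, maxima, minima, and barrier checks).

price = 14.0410

Risk-neutral up-probability p* = (R−d)/(u−d) = (1.09−0.88)/(1.23−0.88) = 0.6000; the claim prices as the p*-weighted sum of path payoffs discounted by R^6.
Enumerate all 2^6 = 64 price paths (U = up ×1.23, D = down ×0.88); each path with k up-moves has probability p*^k·(1−p*)^(6−k).
DDDDDD: Ā=59.5702, payoff=80.9398, prob=0.004096
UDDDDD: Ā=83.2628, payoff=57.2472, prob=0.006144
DUDDDD: Ā=77.9545, payoff=62.5555, prob=0.006144
UUDDDD: Ā=108.9592, payoff=31.5508, prob=0.009216
DDUDDD: Ā=73.2832, payoff=67.2268, prob=0.006144
UDUDDD: Ā=102.4299, payoff=38.0801, prob=0.009216
DUUDDD: Ā=97.1216, payoff=43.3884, prob=0.009216
UUUDDD: Ā=135.7495, payoff=4.7605, prob=0.013824
DDDUDD: Ā=69.1724, payoff=71.3376, prob=0.006144
UDDUDD: Ā=96.6842, payoff=43.8258, prob=0.009216
DUDUDD: Ā=91.3758, payoff=49.1342, prob=0.009216
UUDUDD: Ā=127.7185, payoff=12.7915, prob=0.013824
DDUUDD: Ā=86.7045, payoff=53.8055, prob=0.009216
UDUUDD: Ā=121.1892, payoff=19.3208, prob=0.013824
DUUUDD: Ā=115.8809, payoff=24.6291, prob=0.013824
UUUUDD: Ā=161.9699, payoff=0.0000, prob=0.020736
DDDDUD: Ā=65.5549, payoff=74.9551, prob=0.006144
UDDDUD: Ā=91.6279, payoff=48.8821, prob=0.009216
DUDDUD: Ā=86.3196, payoff=54.1904, prob=0.009216
UUDDUD: Ā=120.6512, payoff=19.8588, prob=0.013824
DDUDUD: Ā=81.6482, payoff=58.8618, prob=0.009216
UDUDUD: Ā=114.1220, payoff=26.3880, prob=0.013824
DUUDUD: Ā=108.8136, payoff=31.6964, prob=0.013824
UUUDUD: Ā=152.0918, payoff=0.0000, prob=0.020736
DDDUUD: Ā=77.5375, payoff=62.9725, prob=0.009216
UDDUUD: Ā=108.3762, payoff=32.1338, prob=0.013824
DUDUUD: Ā=103.0679, payoff=37.4421, prob=0.013824
UUDUUD: Ā=144.0608, payoff=0.0000, prob=0.020736
DDUUUD: Ā=98.3966, payoff=42.1134, prob=0.013824
UDUUUD: Ā=137.5316, payoff=2.9784, prob=0.020736
DUUUUD: Ā=132.2232, payoff=8.2868, prob=0.020736
UUUUUD: Ā=184.8120, payoff=0.0000, prob=0.031104
DDDDDU: Ā=62.3715, payoff=78.1385, prob=0.006144
UDDDDU: Ā=87.1784, payoff=53.3316, prob=0.009216
DUDDDU: Ā=81.8701, payoff=58.6399, prob=0.009216
UUDDDU: Ā=114.4320, payoff=26.0780, prob=0.013824
DDUDDU: Ā=77.1987, payoff=63.3113, prob=0.009216
UDUDDU: Ā=107.9028, payoff=32.6072, prob=0.013824
DUUDDU: Ā=102.5945, payoff=37.9155, prob=0.013824
UUUDDU: Ā=143.3991, payoff=0.0000, prob=0.020736
DDDUDU: Ā=73.0880, payoff=67.4220, prob=0.009216
UDDUDU: Ā=102.1570, payoff=38.3530, prob=0.013824
DUDUDU: Ā=96.8487, payoff=43.6613, prob=0.013824
UUDUDU: Ā=135.3681, payoff=5.1419, prob=0.020736
DDUUDU: Ā=92.1774, payoff=48.3326, prob=0.013824
UDUUDU: Ā=128.8388, payoff=11.6712, prob=0.020736
DUUUDU: Ā=123.5305, payoff=16.9795, prob=0.020736
UUUUDU: Ā=172.6620, payoff=0.0000, prob=0.031104
DDDDUU: Ā=69.4705, payoff=71.0395, prob=0.009216
UDDDUU: Ā=97.1008, payoff=43.4092, prob=0.013824
DUDDUU: Ā=91.7925, payoff=48.7175, prob=0.013824
UUDDUU: Ā=128.3008, payoff=12.2092, prob=0.020736
DDUDUU: Ā=87.1211, payoff=53.3889, prob=0.013824
UDUDUU: Ā=121.7716, payoff=18.7384, prob=0.020736
DUUDUU: Ā=116.4632, payoff=24.0468, prob=0.020736
UUUDUU: Ā=162.7839, payoff=0.0000, prob=0.031104
DDDUUU: Ā=83.0104, payoff=57.4996, prob=0.013824
UDDUUU: Ā=116.0258, payoff=24.4842, prob=0.020736
DUDUUU: Ā=110.7175, payoff=29.7925, prob=0.020736
UUDUUU: Ā=154.7529, payoff=0.0000, prob=0.031104
DDUUUU: Ā=106.0462, payoff=34.4638, prob=0.020736
UDUUUU: Ā=148.2236, payoff=0.0000, prob=0.031104
DUUUUU: Ā=142.9153, payoff=0.0000, prob=0.031104
UUUUUU: Ā=199.7566, payoff=0.0000, prob=0.046656
Price = Σ prob·payoff / R^6 = 23.548220 / 1.677100 = 14.0410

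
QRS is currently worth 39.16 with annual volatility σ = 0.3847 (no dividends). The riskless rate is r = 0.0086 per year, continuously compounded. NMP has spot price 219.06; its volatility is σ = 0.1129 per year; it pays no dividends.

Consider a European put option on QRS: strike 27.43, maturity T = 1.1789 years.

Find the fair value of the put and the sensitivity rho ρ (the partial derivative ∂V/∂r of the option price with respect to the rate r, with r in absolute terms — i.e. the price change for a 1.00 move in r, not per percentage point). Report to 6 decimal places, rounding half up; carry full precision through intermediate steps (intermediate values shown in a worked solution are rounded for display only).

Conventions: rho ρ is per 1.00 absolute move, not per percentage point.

σ√T = 0.3847·√1.1789 = 0.417696
d₁ = (ln(S/K) + (r+σ²/2)T) / (σ√T) = (ln(39.16/27.43) + (0.0086+0.3847²/2)·1.1789) / 0.417696 = (0.356019 + 0.097374) / 0.417696 = 1.085459
d₂ = d₁ − σ√T = 1.085459 − 0.417696 = 0.667762
e^{−rT} = 0.989913
N(−d₁) = 0.138859,  N(−d₂) = 0.252143
Put price V = K·e^{−rT}·N(−d₂) − S·N(−d₁) = 6.846505 − 5.437728 = 1.408777
ρ = −K·T·e^{−rT}·N(−d₂) = -8.071345

price = 1.408777
ρ = -8.071345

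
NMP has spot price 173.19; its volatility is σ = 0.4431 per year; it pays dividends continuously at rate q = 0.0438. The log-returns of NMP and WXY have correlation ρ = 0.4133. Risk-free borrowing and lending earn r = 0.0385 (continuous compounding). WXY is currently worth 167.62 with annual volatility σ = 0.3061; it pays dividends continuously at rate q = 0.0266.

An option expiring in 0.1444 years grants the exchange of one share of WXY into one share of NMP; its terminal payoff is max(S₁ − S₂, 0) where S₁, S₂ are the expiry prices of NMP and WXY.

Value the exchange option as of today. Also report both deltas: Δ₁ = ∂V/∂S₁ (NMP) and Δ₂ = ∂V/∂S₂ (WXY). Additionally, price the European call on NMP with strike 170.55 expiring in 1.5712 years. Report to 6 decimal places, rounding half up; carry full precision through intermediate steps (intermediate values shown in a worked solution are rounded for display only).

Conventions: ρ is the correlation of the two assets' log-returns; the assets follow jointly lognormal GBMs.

σ_eff = √(σ₁² + σ₂² − 2ρσ₁σ₂) = √(0.4431² + 0.3061² − 2·0.4133·0.4431·0.3061) = 0.421806
d₁ = (ln(S₁/S₂) + (q₂ − q₁ + σ_eff²/2)T) / (σ_eff√T) = (ln(173.19/167.62) + (0.0266 − 0.0438 + 0.088960)·0.1444) / 0.160286 = 0.268594
d₂ = d₁ − σ_eff√T = 0.268594 − 0.160286 = 0.108307
N(d₁) = 0.605879,  N(d₂) = 0.543124
V = S₁·e^{−q₁T}·N(d₁) − S₂·e^{−q₂T}·N(d₂) = 104.270584 − 90.689440 = 13.581144
Δ₁ = e^{−q₁T}·N(d₁) = 0.602059;  Δ₂ = −e^{−q₂T}·N(d₂) = -0.541042
[vanilla: NMP call K=170.55]
σ√T = 0.4431·√1.5712 = 0.555415
d₁ = (ln(S/K) + (r−q+σ²/2)T) / (σ√T) = (ln(173.19/170.55) + (0.0385−0.0438+0.4431²/2)·1.5712) / 0.555415 = (0.015361 + 0.145915) / 0.555415 = 0.290371
d₂ = d₁ − σ√T = 0.290371 − 0.555415 = -0.265044
e^{−rT} = 0.941302
e^{−qT} = 0.933496
N(d₁) = 0.614234,  N(d₂) = 0.395488
price = S·e^{−qT}·N(d₁) − K·e^{−rT}·N(d₂) = 99.304498 − 63.491232 = 35.813266

exchange price = 13.581144
Δ1 = 0.602059
Δ2 = -0.541042
price(NMP call K=170.55) = 35.813266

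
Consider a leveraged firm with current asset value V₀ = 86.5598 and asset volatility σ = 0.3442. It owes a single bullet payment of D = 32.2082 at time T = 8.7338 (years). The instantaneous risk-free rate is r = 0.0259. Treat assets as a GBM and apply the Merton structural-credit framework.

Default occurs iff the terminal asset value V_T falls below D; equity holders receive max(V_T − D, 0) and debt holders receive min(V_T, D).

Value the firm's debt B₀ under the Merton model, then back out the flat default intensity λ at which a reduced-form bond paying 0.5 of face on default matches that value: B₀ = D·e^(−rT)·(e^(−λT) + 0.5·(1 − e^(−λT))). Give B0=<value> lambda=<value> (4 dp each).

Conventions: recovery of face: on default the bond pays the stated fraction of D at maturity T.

B0=23.1909 lambda=0.0248

With assets at 86.5598 and a single debt payment of 32.2082 at 8.7338 years:
d₁ = [ln(V₀/D) + (r + σ²/2)T] / (σ√T)
   = [ln(86.5598/32.2082) + (0.0259 + 0.5·0.3442²)·8.7338] / (0.3442·√8.7338)
   = [0.988614 + 0.743568] / 1.017214 = 1.702869
d₂ = d₁ − σ√T = 1.702869 − 1.017214 = 0.685654
N(d₁) = 0.955704,  N(d₂) = 0.753534,  e^(−rT) = 0.797554
E₀ = V₀·N(d₁) − D·e^(−rT)·N(d₂)
   = 86.5598·0.955704 − 32.2082·0.797554·0.753534 = 63.368887
B₀ = V₀ − E₀ = 86.5598 − 63.368887 = 23.190913
e^(−λT) = (B₀·e^(rT)/D − 0.5)/(1 − 0.5) = (23.1909·1.253833/32.2082 − 0.5)/0.5 = 0.80559736
λ = −ln(0.80559736)/8.7338 = 0.024751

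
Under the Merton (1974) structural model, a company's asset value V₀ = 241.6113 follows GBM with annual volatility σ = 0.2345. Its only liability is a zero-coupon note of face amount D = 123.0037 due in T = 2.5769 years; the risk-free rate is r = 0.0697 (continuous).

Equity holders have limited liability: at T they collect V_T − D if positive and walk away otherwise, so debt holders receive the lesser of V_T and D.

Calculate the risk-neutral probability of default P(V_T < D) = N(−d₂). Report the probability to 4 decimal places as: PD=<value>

PD=0.0187

Apply the equity-as-call identities (strike 123.0037, horizon 2.5769 years):
d₁ = [ln(V₀/D) + (r + σ²/2)T] / (σ√T)
   = [ln(241.6113/123.0037) + (0.0697 + 0.5·0.2345²)·2.5769] / (0.2345·√2.5769)
   = [0.675116 + 0.250462] / 0.376436 = 2.458790
d₂ = d₁ − σ√T = 2.458790 − 0.376436 = 2.082353
risk-neutral PD = N(−d₂) = N(-2.082353) = 0.018655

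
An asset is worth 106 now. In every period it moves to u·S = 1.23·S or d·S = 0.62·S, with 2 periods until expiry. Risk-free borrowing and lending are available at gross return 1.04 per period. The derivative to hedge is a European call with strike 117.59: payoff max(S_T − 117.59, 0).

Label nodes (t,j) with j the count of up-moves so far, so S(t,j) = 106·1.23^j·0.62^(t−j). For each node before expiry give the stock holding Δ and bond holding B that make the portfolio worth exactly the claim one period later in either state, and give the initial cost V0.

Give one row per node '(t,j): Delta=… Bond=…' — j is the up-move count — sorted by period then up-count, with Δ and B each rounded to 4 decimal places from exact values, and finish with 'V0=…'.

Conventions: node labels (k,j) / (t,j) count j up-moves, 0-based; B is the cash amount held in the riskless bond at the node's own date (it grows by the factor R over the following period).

Since d<R<u, set p* = (R−d)/(u−d) = 0.6885; price each node as the discounted p*-expectation of its children.
At maturity the claim pays: V(2,0)=0.0000, V(2,1)=0.0000, V(2,2)=42.7774
Node (1,0) S=65.7200: V=(p*·0.0000+(1−p*)·0.0000)/1.04=0.0000; Δ=(0.0000−0.0000)/(80.8356−40.7464)=0.0000; B=V−Δ·S=0.0000
Node (1,1) S=130.3800: V=(p*·42.7774+(1−p*)·0.0000)/1.04=28.3205; Δ=(42.7774−0.0000)/(160.3674−80.8356)=0.5379; B=V−Δ·S=-41.8064
Node (0,0) S=106.0000: V=(p*·28.3205+(1−p*)·0.0000)/1.04=18.7494; Δ=(28.3205−0.0000)/(130.3800−65.7200)=0.4380; B=V−Δ·S=-27.6776
Sanity check at the root: Δ(0,0)·S0 + B(0,0) reproduces V0 = 18.7494.

(0,0): Delta=0.4380 Bond=-27.6776
(1,0): Delta=0.0000 Bond=0.0000
(1,1): Delta=0.5379 Bond=-41.8064
V0=18.7494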